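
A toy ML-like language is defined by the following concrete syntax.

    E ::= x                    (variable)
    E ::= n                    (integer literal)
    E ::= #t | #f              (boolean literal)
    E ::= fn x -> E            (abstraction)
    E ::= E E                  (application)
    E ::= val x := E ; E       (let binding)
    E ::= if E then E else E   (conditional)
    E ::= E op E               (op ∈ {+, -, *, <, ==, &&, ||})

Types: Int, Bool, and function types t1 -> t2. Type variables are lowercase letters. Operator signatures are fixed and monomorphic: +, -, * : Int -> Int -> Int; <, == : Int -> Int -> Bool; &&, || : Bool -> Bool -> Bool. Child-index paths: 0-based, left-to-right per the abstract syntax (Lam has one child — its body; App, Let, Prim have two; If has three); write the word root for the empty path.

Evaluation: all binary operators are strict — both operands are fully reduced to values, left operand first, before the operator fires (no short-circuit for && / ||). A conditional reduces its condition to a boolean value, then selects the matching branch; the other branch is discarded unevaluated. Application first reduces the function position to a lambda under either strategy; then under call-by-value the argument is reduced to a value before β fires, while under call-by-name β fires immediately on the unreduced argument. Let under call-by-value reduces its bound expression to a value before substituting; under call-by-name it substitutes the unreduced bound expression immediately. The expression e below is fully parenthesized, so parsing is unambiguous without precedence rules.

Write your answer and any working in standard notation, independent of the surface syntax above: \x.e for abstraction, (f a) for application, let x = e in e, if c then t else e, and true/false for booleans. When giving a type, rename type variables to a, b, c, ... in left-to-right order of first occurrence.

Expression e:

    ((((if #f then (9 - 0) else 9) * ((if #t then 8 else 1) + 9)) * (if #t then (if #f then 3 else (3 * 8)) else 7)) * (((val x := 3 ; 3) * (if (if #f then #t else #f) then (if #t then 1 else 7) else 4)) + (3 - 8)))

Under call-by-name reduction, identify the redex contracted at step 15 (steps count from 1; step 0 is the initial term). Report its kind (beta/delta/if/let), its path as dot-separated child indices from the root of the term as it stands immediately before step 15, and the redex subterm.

Answer: delta at root : (3672 * 7)

Trace:
step 0: ((((if false then (9 - 0) else 9) * ((if true then 8 else 1) + 9)) * (if true then (if false then 3 else (3 * 8)) else 7)) * (((let x = 3 in 3) * (if (if false then true else false) then (if true then 1 else 7) else 4)) + (3 - 8)))
step 1: [if@0.0.0] (((9 * ((if true then 8 else 1) + 9)) * (if true then (if false then 3 else (3 * 8)) else 7)) * (((let x = 3 in 3) * (if (if false then true else false) then (if true then 1 else 7) else 4)) + (3 - 8)))
step 2: [if@0.0.1.0] (((9 * (8 + 9)) * (if true then (if false then 3 else (3 * 8)) else 7)) * (((let x = 3 in 3) * (if (if false then true else false) then (if true then 1 else 7) else 4)) + (3 - 8)))
step 3: [delta@0.0.1] (((9 * 17) * (if true then (if false then 3 else (3 * 8)) else 7)) * (((let x = 3 in 3) * (if (if false then true else false) then (if true then 1 else 7) else 4)) + (3 - 8)))
step 4: [delta@0.0] ((153 * (if true then (if false then 3 else (3 * 8)) else 7)) * (((let x = 3 in 3) * (if (if false then true else false) then (if true then 1 else 7) else 4)) + (3 - 8)))
step 5: [if@0.1] ((153 * (if false then 3 else (3 * 8))) * (((let x = 3 in 3) * (if (if false then true else false) then (if true then 1 else 7) else 4)) + (3 - 8)))
step 6: [if@0.1] ((153 * (3 * 8)) * (((let x = 3 in 3) * (if (if false then true else false) then (if true then 1 else 7) else 4)) + (3 - 8)))
step 7: [delta@0.1] ((153 * 24) * (((let x = 3 in 3) * (if (if false then true else false) then (if true then 1 else 7) else 4)) + (3 - 8)))
step 8: [delta@0] (3672 * (((let x = 3 in 3) * (if (if false then true else false) then (if true then 1 else 7) else 4)) + (3 - 8)))
step 9: [let@1.0.0] (3672 * ((3 * (if (if false then true else false) then (if true then 1 else 7) else 4)) + (3 - 8)))
step 10: [if@1.0.1.0] (3672 * ((3 * (if false then (if true then 1 else 7) else 4)) + (3 - 8)))
step 11: [if@1.0.1] (3672 * ((3 * 4) + (3 - 8)))
step 12: [delta@1.0] (3672 * (12 + (3 - 8)))
step 13: [delta@1.1] (3672 * (12 + -5))
step 14: [delta@1] (3672 * 7)
step 15: [delta@root] 25704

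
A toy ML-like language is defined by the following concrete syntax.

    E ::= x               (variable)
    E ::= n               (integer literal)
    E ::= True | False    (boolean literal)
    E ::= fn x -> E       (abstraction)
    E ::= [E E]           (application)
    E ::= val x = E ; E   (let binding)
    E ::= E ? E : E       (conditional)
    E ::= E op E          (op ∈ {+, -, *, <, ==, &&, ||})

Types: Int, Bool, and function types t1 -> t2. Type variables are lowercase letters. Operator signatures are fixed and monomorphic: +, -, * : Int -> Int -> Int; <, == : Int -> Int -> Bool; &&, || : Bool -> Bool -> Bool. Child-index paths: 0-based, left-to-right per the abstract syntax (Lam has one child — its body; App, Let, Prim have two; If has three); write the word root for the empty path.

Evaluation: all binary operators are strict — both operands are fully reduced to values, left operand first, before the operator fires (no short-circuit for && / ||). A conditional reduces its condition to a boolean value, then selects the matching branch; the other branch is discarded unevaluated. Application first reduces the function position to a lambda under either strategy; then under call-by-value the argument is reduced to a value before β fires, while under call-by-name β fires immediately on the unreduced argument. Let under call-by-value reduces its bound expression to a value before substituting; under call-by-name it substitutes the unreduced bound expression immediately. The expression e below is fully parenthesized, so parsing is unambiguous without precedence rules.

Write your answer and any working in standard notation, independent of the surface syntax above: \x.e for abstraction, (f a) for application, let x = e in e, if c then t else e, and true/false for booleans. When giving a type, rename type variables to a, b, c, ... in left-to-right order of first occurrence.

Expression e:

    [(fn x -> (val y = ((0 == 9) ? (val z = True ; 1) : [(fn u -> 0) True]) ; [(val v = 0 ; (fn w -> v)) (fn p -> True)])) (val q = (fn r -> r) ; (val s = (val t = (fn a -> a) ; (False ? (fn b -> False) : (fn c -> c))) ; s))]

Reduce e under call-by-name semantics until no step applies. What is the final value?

Answer: 0

Trace:
step 0: ((\x.(let y = (if (0 == 9) then (let z = true in 1) else ((\u.0) true)) in ((let v = 0 in (\w.v)) (\p.true)))) (let q = (\r.r) in (let s = (let t = (\a.a) in (if false then (\b.false) else (\c.c))) in s)))
step 1: [beta@root] (let y = (if (0 == 9) then (let z = true in 1) else ((\u.0) true)) in ((let v = 0 in (\w.v)) (\p.true)))
step 2: [let@root] ((let v = 0 in (\w.v)) (\p.true))
step 3: [let@0] ((\w.0) (\p.true))
step 4: [beta@root] 0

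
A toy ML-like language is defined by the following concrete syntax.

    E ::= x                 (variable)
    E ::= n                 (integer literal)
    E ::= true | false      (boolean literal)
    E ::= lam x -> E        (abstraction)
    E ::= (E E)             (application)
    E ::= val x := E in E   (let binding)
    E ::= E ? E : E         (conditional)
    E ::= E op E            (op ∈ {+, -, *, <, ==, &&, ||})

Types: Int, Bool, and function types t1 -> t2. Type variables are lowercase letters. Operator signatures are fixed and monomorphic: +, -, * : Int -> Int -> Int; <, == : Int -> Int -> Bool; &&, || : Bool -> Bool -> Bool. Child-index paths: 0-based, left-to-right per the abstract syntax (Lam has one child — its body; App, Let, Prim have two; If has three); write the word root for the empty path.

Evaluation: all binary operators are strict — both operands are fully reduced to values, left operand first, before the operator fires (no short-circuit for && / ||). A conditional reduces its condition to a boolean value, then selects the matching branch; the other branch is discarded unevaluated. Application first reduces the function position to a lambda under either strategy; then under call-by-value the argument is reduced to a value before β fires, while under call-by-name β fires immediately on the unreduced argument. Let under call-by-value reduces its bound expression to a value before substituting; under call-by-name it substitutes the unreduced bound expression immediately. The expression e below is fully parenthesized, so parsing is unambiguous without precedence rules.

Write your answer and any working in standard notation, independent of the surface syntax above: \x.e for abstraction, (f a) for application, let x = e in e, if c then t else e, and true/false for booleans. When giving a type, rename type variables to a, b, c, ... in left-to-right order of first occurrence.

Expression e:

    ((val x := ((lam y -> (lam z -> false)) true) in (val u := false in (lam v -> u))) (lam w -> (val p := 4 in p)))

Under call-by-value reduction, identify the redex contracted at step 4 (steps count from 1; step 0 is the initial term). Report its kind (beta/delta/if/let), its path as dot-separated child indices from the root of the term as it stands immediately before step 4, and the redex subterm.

Answer: beta at root : ((\v.false) (\w.(let p = 4 in p)))

Working:
step 0: ((let x = ((\y.(\z.false)) true) in (let u = false in (\v.u))) (\w.(let p = 4 in p)))
step 1: [beta@0.0] ((let x = (\z.false) in (let u = false in (\v.u))) (\w.(let p = 4 in p)))
step 2: [let@0] ((let u = false in (\v.u)) (\w.(let p = 4 in p)))
step 3: [let@0] ((\v.false) (\w.(let p = 4 in p)))
step 4: [beta@root] false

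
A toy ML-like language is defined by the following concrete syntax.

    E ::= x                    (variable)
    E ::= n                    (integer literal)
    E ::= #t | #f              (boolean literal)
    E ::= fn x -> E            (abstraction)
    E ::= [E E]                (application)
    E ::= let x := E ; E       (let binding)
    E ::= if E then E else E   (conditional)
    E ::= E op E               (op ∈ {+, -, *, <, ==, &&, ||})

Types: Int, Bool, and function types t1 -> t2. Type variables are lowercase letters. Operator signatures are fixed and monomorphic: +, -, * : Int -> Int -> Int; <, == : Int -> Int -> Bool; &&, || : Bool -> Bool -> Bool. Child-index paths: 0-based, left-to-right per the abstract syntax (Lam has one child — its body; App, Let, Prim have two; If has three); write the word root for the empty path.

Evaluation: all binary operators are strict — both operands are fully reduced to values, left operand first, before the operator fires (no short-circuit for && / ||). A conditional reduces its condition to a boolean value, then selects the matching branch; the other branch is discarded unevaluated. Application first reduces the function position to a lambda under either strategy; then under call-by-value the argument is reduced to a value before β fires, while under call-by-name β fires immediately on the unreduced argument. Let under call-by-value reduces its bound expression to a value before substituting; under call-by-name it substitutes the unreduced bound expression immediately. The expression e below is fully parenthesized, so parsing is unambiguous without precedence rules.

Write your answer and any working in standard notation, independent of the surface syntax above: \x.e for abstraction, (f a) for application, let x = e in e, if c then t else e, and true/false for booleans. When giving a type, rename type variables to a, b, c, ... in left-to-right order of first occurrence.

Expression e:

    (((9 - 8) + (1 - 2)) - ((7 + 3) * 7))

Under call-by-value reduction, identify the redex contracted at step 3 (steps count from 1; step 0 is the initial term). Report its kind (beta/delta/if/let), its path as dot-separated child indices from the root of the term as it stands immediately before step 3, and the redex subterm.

Trace:
step 0: (((9 - 8) + (1 - 2)) - ((7 + 3) * 7))
step 1: [delta@0.0] ((1 + (1 - 2)) - ((7 + 3) * 7))
step 2: [delta@0.1] ((1 + -1) - ((7 + 3) * 7))
step 3: [delta@0] (0 - ((7 + 3) * 7))

Answer: delta at 0 : (1 + -1)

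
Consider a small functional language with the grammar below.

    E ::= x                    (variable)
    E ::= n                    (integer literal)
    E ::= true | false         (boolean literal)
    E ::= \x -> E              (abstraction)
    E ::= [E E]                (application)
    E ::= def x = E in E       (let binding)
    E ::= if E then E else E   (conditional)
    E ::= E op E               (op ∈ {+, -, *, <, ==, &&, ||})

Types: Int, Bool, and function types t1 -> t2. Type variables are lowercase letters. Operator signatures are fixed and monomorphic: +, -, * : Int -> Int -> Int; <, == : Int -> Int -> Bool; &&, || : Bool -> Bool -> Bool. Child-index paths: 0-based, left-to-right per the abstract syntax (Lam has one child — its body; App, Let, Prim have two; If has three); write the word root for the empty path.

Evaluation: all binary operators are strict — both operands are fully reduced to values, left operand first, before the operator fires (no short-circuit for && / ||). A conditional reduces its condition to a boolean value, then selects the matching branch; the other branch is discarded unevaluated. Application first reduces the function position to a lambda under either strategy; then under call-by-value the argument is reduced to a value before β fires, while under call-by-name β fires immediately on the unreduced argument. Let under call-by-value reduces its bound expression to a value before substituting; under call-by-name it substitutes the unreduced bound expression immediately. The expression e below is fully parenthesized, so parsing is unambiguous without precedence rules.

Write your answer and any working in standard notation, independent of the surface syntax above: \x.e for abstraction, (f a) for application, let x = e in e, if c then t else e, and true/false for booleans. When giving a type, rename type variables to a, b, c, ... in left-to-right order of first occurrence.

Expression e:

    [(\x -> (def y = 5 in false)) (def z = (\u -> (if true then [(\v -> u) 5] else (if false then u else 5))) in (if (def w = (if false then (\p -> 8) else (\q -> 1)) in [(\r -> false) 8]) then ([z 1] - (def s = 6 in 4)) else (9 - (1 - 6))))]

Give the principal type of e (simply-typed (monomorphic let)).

Trace:
let y : Int
\x._ : a -> Bool
  unify Bool ~ Bool
u : b
\v._ : c -> b
  unify c -> b ~ Int -> d
  unify c ~ Int
  unify b ~ d
_ _ : d
  unify Bool ~ Bool
u : d
  unify d ~ Int
  unify Int ~ Int
\u._ : Int -> Int
let z : Int -> Int
  unify Bool ~ Bool
\p._ : e -> Int
\q._ : f -> Int
  unify e -> Int ~ f -> Int
  unify e ~ f
  unify Int ~ Int
let w : f -> Int
\r._ : g -> Bool
  unify g -> Bool ~ Int -> h
  unify g ~ Int
  unify Bool ~ h
_ _ : Bool
  unify Bool ~ Bool
z : Int -> Int
  unify Int -> Int ~ Int -> i
  unify Int ~ Int
  unify Int ~ i
_ _ : Int
  unify Int ~ Int
let s : Int
  unify Int ~ Int
  unify Int ~ Int
  unify Int ~ Int
  unify Int ~ Int
  unify Int ~ Int
  unify Int ~ Int
  unify a -> Bool ~ Int -> j
  unify a ~ Int
  unify Bool ~ j
_ _ : Bool

Answer: Bool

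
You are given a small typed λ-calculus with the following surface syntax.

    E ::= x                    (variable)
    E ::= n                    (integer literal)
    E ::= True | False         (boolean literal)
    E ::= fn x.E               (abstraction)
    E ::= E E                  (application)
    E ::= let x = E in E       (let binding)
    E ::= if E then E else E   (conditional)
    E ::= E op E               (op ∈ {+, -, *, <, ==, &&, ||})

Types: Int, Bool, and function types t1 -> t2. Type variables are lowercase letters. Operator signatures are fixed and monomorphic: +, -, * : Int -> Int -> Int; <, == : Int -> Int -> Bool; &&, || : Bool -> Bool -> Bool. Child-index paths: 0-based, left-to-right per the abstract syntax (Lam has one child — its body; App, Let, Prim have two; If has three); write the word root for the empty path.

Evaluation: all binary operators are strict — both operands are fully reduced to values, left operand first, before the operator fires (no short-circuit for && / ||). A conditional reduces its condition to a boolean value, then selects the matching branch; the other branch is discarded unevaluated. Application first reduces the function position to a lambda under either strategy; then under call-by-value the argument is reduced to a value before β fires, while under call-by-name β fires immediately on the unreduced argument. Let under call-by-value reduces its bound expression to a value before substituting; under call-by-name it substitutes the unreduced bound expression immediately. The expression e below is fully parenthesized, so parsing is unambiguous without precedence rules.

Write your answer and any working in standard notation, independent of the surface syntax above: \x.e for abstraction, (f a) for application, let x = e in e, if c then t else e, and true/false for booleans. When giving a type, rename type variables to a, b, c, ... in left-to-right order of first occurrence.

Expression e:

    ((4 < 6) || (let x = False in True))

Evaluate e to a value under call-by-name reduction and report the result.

Answer: true

Working:
step 0: ((4 < 6) || (let x = false in true))
step 1: [delta@0] (true || (let x = false in true))
step 2: [let@1] (true || true)
step 3: [delta@root] true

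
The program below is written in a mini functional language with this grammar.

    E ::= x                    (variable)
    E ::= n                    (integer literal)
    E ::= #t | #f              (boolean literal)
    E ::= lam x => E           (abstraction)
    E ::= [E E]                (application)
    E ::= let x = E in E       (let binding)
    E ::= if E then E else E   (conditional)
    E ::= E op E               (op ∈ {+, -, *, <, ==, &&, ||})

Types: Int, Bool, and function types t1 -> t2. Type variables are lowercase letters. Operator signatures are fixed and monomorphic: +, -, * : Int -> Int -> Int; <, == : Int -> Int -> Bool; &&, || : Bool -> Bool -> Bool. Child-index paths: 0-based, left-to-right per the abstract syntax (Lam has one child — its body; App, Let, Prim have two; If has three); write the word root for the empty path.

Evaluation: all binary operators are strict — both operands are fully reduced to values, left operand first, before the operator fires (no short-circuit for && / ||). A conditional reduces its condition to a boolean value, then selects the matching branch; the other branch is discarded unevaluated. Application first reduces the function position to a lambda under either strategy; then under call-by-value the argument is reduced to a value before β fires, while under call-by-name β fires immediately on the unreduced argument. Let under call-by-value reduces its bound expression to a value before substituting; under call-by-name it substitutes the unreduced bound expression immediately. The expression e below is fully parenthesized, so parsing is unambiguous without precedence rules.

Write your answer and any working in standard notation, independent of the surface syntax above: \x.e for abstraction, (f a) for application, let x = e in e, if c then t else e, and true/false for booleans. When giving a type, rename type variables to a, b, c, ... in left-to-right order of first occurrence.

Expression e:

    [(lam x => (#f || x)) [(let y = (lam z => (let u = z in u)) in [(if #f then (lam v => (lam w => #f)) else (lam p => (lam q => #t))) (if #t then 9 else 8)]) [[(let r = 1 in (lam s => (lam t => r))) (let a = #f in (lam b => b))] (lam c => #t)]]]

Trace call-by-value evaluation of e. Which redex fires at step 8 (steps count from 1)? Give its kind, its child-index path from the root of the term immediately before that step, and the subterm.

Working:
step 0: ((\x.(false || x)) ((let y = (\z.(let u = z in u)) in ((if false then (\v.(\w.false)) else (\p.(\q.true))) (if true then 9 else 8))) (((let r = 1 in (\s.(\t.r))) (let a = false in (\b.b))) (\c.true))))
step 1: [let@1.0] ((\x.(false || x)) (((if false then (\v.(\w.false)) else (\p.(\q.true))) (if true then 9 else 8)) (((let r = 1 in (\s.(\t.r))) (let a = false in (\b.b))) (\c.true))))
step 2: [if@1.0.0] ((\x.(false || x)) (((\p.(\q.true)) (if true then 9 else 8)) (((let r = 1 in (\s.(\t.r))) (let a = false in (\b.b))) (\c.true))))
step 3: [if@1.0.1] ((\x.(false || x)) (((\p.(\q.true)) 9) (((let r = 1 in (\s.(\t.r))) (let a = false in (\b.b))) (\c.true))))
step 4: [beta@1.0] ((\x.(false || x)) ((\q.true) (((let r = 1 in (\s.(\t.r))) (let a = false in (\b.b))) (\c.true))))
step 5: [let@1.1.0.0] ((\x.(false || x)) ((\q.true) (((\s.(\t.1)) (let a = false in (\b.b))) (\c.true))))
step 6: [let@1.1.0.1] ((\x.(false || x)) ((\q.true) (((\s.(\t.1)) (\b.b)) (\c.true))))
step 7: [beta@1.1.0] ((\x.(false || x)) ((\q.true) ((\t.1) (\c.true))))
step 8: [beta@1.1] ((\x.(false || x)) ((\q.true) 1))

Answer: beta at 1.1 : ((\t.1) (\c.true))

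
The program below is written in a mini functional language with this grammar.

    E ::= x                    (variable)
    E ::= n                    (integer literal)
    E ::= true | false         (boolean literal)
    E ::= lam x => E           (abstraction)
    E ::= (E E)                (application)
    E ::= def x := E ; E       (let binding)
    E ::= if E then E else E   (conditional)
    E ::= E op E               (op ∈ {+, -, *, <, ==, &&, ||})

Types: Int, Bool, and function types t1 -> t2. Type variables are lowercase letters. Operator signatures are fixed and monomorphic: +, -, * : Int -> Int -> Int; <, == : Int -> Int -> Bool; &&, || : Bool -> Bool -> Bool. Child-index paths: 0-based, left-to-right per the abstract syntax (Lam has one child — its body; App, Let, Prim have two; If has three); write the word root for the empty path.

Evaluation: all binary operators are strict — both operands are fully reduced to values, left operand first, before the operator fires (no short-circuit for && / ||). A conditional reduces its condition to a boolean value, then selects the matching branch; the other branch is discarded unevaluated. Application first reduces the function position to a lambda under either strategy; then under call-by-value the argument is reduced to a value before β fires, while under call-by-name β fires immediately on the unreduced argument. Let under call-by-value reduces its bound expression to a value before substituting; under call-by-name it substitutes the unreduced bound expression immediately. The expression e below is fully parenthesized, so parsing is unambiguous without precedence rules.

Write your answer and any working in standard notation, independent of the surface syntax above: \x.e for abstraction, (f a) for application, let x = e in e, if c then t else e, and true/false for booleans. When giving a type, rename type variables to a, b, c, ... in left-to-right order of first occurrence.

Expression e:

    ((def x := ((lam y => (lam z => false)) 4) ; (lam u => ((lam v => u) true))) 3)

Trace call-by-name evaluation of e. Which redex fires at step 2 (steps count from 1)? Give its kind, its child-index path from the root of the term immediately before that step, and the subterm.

Answer: beta at root : ((\u.((\v.u) true)) 3)

Derivation:
step 0: ((let x = ((\y.(\z.false)) 4) in (\u.((\v.u) true))) 3)
step 1: [let@0] ((\u.((\v.u) true)) 3)
step 2: [beta@root] ((\v.3) true)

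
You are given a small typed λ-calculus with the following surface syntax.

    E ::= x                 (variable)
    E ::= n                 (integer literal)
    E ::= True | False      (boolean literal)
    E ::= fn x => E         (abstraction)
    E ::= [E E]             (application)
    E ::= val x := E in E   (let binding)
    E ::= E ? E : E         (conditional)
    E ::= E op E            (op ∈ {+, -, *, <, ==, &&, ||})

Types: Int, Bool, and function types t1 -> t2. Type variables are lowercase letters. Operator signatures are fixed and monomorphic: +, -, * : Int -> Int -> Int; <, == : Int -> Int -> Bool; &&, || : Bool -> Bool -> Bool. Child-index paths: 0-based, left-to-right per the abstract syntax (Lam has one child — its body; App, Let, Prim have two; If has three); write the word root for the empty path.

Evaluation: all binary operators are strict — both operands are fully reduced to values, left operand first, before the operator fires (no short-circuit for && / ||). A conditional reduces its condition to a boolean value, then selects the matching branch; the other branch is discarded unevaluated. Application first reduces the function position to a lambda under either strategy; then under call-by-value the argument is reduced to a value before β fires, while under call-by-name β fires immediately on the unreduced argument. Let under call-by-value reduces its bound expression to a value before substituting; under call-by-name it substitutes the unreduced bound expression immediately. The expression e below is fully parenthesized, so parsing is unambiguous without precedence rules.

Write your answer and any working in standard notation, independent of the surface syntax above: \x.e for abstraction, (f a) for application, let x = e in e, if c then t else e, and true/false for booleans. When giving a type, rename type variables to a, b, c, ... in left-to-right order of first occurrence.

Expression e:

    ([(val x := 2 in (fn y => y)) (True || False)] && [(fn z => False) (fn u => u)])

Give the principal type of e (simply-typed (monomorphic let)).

Answer: Bool

Working:
let x : Int
y : a
\y._ : a -> a
  unify Bool ~ Bool
  unify Bool ~ Bool
  unify a -> a ~ Bool -> b
  unify a ~ Bool
  unify Bool ~ b
_ _ : Bool
  unify Bool ~ Bool
\z._ : c -> Bool
u : d
\u._ : d -> d
  unify c -> Bool ~ (d -> d) -> e
  unify c ~ d -> d
  unify Bool ~ e
_ _ : Bool
  unify Bool ~ Bool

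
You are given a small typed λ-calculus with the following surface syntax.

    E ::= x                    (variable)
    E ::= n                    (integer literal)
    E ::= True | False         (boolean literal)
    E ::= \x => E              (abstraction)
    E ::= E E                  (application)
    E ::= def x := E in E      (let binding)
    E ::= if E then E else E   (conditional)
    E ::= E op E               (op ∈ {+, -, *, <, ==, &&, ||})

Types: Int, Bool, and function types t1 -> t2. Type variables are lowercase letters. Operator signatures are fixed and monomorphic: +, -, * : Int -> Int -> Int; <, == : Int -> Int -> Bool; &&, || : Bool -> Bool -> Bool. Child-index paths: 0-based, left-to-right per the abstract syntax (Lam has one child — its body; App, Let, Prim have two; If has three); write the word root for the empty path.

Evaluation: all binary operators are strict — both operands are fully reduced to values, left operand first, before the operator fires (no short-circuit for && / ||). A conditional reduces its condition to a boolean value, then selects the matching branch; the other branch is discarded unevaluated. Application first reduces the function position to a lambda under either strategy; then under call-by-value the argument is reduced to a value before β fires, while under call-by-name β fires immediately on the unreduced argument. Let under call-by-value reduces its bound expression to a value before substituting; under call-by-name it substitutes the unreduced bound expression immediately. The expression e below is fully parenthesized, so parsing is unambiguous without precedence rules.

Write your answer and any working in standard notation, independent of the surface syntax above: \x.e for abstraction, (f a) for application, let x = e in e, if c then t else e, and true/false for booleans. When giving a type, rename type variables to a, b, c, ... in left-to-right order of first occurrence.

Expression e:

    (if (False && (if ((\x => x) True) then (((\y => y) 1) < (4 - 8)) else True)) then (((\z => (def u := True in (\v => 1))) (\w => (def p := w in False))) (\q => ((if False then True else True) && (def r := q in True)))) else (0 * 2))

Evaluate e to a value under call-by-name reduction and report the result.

Answer: 0

Trace:
step 0: (if (false && (if ((\x.x) true) then (((\y.y) 1) < (4 - 8)) else true)) then (((\z.(let u = true in (\v.1))) (\w.(let p = w in false))) (\q.((if false then true else true) && (let r = q in true)))) else (0 * 2))
step 1: [beta@0.1.0] (if (false && (if true then (((\y.y) 1) < (4 - 8)) else true)) then (((\z.(let u = true in (\v.1))) (\w.(let p = w in false))) (\q.((if false then true else true) && (let r = q in true)))) else (0 * 2))
step 2: [if@0.1] (if (false && (((\y.y) 1) < (4 - 8))) then (((\z.(let u = true in (\v.1))) (\w.(let p = w in false))) (\q.((if false then true else true) && (let r = q in true)))) else (0 * 2))
step 3: [beta@0.1.0] (if (false && (1 < (4 - 8))) then (((\z.(let u = true in (\v.1))) (\w.(let p = w in false))) (\q.((if false then true else true) && (let r = q in true)))) else (0 * 2))
step 4: [delta@0.1.1] (if (false && (1 < -4)) then (((\z.(let u = true in (\v.1))) (\w.(let p = w in false))) (\q.((if false then true else true) && (let r = q in true)))) else (0 * 2))
step 5: [delta@0.1] (if (false && false) then (((\z.(let u = true in (\v.1))) (\w.(let p = w in false))) (\q.((if false then true else true) && (let r = q in true)))) else (0 * 2))
step 6: [delta@0] (if false then (((\z.(let u = true in (\v.1))) (\w.(let p = w in false))) (\q.((if false then true else true) && (let r = q in true)))) else (0 * 2))
step 7: [if@root] (0 * 2)
step 8: [delta@root] 0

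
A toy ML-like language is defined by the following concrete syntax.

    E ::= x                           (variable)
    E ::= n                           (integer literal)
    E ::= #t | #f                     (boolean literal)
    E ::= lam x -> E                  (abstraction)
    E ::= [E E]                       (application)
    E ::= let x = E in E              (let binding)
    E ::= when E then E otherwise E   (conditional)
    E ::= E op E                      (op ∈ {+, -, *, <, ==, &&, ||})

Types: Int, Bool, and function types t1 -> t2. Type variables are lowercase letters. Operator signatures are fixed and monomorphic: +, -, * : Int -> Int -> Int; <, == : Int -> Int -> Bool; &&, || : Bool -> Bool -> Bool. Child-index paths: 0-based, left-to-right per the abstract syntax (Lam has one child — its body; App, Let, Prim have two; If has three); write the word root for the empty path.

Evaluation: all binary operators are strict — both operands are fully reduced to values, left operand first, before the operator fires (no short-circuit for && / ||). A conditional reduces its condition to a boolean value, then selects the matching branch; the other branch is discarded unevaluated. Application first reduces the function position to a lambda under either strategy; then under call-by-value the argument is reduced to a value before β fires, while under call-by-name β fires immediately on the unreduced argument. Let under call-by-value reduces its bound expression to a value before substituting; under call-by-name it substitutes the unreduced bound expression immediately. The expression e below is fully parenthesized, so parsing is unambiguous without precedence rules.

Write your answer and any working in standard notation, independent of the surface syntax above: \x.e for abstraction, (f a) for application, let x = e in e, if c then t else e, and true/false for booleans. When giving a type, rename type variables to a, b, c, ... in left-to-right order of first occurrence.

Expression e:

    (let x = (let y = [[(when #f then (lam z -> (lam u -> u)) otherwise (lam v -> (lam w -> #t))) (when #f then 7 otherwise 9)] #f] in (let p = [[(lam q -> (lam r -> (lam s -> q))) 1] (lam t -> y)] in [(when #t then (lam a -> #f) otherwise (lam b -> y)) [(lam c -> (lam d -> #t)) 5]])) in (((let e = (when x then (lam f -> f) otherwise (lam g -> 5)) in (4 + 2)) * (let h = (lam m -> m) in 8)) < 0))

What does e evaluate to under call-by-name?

Answer: false

Working:
step 0: (let x = (let y = (((if false then (\z.(\u.u)) else (\v.(\w.true))) (if false then 7 else 9)) false) in (let p = (((\q.(\r.(\s.q))) 1) (\t.y)) in ((if true then (\a.false) else (\b.y)) ((\c.(\d.true)) 5)))) in (((let e = (if x then (\f.f) else (\g.5)) in (4 + 2)) * (let h = (\m.m) in 8)) < 0))
step 1: [let@root] (((let e = (if (let y = (((if false then (\z.(\u.u)) else (\v.(\w.true))) (if false then 7 else 9)) false) in (let p = (((\q.(\r.(\s.q))) 1) (\t.y)) in ((if true then (\a.false) else (\b.y)) ((\c.(\d.true)) 5)))) then (\f.f) else (\g.5)) in (4 + 2)) * (let h = (\m.m) in 8)) < 0)
step 2: [let@0.0] (((4 + 2) * (let h = (\m.m) in 8)) < 0)
step 3: [delta@0.0] ((6 * (let h = (\m.m) in 8)) < 0)
step 4: [let@0.1] ((6 * 8) < 0)
step 5: [delta@0] (48 < 0)
step 6: [delta@root] false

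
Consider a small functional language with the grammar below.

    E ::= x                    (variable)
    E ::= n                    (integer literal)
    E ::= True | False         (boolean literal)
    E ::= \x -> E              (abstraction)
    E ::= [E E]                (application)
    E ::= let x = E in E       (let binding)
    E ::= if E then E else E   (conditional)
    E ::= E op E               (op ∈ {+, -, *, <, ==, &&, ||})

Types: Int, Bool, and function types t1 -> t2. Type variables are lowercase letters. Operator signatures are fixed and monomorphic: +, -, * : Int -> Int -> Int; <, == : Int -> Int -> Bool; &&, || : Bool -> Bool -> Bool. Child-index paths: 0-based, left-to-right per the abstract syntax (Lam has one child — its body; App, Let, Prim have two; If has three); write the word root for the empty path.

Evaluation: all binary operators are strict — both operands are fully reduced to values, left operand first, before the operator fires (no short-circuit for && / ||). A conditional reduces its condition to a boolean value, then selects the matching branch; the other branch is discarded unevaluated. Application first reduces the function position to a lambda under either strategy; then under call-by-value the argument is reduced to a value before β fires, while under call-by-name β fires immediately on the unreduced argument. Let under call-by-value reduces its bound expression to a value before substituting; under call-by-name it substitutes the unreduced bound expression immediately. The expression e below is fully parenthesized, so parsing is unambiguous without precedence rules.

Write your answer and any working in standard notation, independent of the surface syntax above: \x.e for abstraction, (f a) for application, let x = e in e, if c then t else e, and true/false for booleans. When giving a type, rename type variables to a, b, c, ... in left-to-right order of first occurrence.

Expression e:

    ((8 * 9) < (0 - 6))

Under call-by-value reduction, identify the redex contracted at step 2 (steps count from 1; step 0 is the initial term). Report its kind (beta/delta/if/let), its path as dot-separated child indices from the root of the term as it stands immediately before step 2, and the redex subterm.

Trace:
step 0: ((8 * 9) < (0 - 6))
step 1: [delta@0] (72 < (0 - 6))
step 2: [delta@1] (72 < -6)

Answer: delta at 1 : (0 - 6)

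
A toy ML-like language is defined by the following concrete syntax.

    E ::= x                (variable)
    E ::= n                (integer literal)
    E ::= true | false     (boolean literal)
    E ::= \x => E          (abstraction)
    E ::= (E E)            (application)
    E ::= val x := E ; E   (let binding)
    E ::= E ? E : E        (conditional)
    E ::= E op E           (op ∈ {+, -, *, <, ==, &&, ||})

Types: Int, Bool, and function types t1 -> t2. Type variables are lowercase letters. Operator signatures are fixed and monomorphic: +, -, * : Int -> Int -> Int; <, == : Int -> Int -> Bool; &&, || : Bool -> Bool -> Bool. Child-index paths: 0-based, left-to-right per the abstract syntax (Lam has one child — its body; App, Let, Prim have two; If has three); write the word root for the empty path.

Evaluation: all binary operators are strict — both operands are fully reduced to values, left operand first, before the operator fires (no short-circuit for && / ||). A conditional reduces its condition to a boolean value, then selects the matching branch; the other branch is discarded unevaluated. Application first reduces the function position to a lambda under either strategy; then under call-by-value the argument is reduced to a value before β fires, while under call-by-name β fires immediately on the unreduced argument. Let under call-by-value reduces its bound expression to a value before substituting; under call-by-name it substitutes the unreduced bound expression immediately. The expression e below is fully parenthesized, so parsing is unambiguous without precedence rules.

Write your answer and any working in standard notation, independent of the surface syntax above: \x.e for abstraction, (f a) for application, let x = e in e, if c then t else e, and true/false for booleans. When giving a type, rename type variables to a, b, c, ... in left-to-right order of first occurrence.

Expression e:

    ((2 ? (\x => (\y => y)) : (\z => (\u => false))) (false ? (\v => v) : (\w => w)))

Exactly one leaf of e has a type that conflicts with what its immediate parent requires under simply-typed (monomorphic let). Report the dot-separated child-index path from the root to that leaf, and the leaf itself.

Working:
  unify Int ~ Bool
  FAIL: mismatch Int ~ Bool

Answer: 0.0 : 2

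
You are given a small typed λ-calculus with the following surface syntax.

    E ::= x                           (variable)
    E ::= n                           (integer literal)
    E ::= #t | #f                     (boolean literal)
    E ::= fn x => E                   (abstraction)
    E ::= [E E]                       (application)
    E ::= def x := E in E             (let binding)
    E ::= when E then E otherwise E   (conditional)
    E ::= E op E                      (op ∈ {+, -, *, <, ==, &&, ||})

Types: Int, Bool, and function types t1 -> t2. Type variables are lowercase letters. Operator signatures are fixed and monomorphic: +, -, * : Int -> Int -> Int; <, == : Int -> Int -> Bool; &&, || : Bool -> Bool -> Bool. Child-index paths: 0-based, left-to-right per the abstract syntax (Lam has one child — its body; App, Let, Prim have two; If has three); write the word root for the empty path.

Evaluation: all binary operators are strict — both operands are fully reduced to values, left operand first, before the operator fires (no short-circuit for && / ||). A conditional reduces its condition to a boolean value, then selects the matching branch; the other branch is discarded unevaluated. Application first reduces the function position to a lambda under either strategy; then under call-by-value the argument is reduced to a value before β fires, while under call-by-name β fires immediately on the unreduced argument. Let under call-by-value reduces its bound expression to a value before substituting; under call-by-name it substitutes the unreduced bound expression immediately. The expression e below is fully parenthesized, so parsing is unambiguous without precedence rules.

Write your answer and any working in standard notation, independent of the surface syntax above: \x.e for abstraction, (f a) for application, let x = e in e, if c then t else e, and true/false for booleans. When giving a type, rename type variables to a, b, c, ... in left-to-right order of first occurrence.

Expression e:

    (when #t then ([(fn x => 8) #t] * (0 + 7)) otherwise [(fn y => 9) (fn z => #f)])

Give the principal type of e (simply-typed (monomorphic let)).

Working:
  unify Bool ~ Bool
\x._ : a -> Int
  unify a -> Int ~ Bool -> b
  unify a ~ Bool
  unify Int ~ b
_ _ : Int
  unify Int ~ Int
  unify Int ~ Int
  unify Int ~ Int
  unify Int ~ Int
\y._ : c -> Int
\z._ : d -> Bool
  unify c -> Int ~ (d -> Bool) -> e
  unify c ~ d -> Bool
  unify Int ~ e
_ _ : Int
  unify Int ~ Int

Answer: Int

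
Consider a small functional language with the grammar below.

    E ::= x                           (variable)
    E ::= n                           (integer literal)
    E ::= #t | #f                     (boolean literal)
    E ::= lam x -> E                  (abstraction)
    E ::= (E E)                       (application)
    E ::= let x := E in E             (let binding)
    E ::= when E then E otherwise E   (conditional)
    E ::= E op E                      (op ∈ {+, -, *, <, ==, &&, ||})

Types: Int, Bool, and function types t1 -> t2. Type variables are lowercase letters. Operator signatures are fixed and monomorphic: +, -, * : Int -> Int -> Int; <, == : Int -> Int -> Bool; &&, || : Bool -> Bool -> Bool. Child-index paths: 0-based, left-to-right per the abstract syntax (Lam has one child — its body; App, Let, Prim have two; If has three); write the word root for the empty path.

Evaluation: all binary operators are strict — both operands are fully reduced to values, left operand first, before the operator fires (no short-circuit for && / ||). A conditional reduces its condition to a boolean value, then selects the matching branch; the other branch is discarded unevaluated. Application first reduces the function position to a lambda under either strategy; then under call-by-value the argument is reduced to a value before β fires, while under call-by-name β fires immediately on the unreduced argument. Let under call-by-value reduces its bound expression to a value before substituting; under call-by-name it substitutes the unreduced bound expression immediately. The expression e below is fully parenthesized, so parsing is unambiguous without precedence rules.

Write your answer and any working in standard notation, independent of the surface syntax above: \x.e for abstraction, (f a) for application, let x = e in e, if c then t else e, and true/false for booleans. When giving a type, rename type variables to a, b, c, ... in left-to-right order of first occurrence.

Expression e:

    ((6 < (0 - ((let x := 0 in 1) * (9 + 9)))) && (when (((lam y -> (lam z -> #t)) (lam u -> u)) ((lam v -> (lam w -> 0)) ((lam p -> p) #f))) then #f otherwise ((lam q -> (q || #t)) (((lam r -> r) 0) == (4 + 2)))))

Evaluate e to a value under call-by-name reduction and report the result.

Answer: false

Trace:
step 0: ((6 < (0 - ((let x = 0 in 1) * (9 + 9)))) && (if (((\y.(\z.true)) (\u.u)) ((\v.(\w.0)) ((\p.p) false))) then false else ((\q.(q || true)) (((\r.r) 0) == (4 + 2)))))
step 1: [let@0.1.1.0] ((6 < (0 - (1 * (9 + 9)))) && (if (((\y.(\z.true)) (\u.u)) ((\v.(\w.0)) ((\p.p) false))) then false else ((\q.(q || true)) (((\r.r) 0) == (4 + 2)))))
step 2: [delta@0.1.1.1] ((6 < (0 - (1 * 18))) && (if (((\y.(\z.true)) (\u.u)) ((\v.(\w.0)) ((\p.p) false))) then false else ((\q.(q || true)) (((\r.r) 0) == (4 + 2)))))
step 3: [delta@0.1.1] ((6 < (0 - 18)) && (if (((\y.(\z.true)) (\u.u)) ((\v.(\w.0)) ((\p.p) false))) then false else ((\q.(q || true)) (((\r.r) 0) == (4 + 2)))))
step 4: [delta@0.1] ((6 < -18) && (if (((\y.(\z.true)) (\u.u)) ((\v.(\w.0)) ((\p.p) false))) then false else ((\q.(q || true)) (((\r.r) 0) == (4 + 2)))))
step 5: [delta@0] (false && (if (((\y.(\z.true)) (\u.u)) ((\v.(\w.0)) ((\p.p) false))) then false else ((\q.(q || true)) (((\r.r) 0) == (4 + 2)))))
step 6: [beta@1.0.0] (false && (if ((\z.true) ((\v.(\w.0)) ((\p.p) false))) then false else ((\q.(q || true)) (((\r.r) 0) == (4 + 2)))))
step 7: [beta@1.0] (false && (if true then false else ((\q.(q || true)) (((\r.r) 0) == (4 + 2)))))
step 8: [if@1] (false && false)
step 9: [delta@root] false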